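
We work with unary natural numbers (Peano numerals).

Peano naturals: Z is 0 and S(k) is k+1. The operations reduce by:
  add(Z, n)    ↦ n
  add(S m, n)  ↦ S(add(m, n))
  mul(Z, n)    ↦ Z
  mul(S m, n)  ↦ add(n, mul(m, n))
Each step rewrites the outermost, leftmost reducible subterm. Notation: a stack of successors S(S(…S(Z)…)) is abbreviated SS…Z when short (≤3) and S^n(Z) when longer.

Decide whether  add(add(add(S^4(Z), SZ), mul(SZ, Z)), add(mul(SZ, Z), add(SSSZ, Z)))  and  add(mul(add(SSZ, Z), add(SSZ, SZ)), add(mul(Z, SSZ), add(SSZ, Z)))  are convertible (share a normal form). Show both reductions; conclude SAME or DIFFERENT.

Term A:
  start: add(add(add(S^4(Z), SZ), mul(SZ, Z)), add(mul(SZ, Z), add(SSSZ, Z)))
  [1] add(add(S(add(SSSZ, SZ)), mul(SZ, Z)), add(mul(SZ, Z), add(SSSZ, Z)))
  [2] add(S(add(add(SSSZ, SZ), mul(SZ, Z))), add(mul(SZ, Z), add(SSSZ, Z)))
  [3] S(add(add(add(SSSZ, SZ), mul(SZ, Z)), add(mul(SZ, Z), add(SSSZ, Z))))
  [4] S(add(add(S(add(SSZ, SZ)), mul(SZ, Z)), add(mul(SZ, Z), add(SSSZ, Z))))
  [5] S(add(S(add(add(SSZ, SZ), mul(SZ, Z))), add(mul(SZ, Z), add(SSSZ, Z))))
  [6] S(S(add(add(add(SSZ, SZ), mul(SZ, Z)), add(mul(SZ, Z), add(SSSZ, Z)))))
  [7] S(S(add(add(S(add(SZ, SZ)), mul(SZ, Z)), add(mul(SZ, Z), add(SSSZ, Z)))))
  [8] S(S(add(S(add(add(SZ, SZ), mul(SZ, Z))), add(mul(SZ, Z), add(SSSZ, Z)))))
  [9] S(S(S(add(add(add(SZ, SZ), mul(SZ, Z)), add(mul(SZ, Z), add(SSSZ, Z))))))
  [10] S(S(S(add(add(S(add(Z, SZ)), mul(SZ, Z)), add(mul(SZ, Z), add(SSSZ, Z))))))
  [11] S(S(S(add(S(add(add(Z, SZ), mul(SZ, Z))), add(mul(SZ, Z), add(SSSZ, Z))))))
  [12] S(S(S(S(add(add(add(Z, SZ), mul(SZ, Z)), add(mul(SZ, Z), add(SSSZ, Z)))))))
  [13] S(S(S(S(add(add(SZ, mul(SZ, Z)), add(mul(SZ, Z), add(SSSZ, Z)))))))
  [14] S(S(S(S(add(S(add(Z, mul(SZ, Z))), add(mul(SZ, Z), add(SSSZ, Z)))))))
  [15] S(S(S(S(S(add(add(Z, mul(SZ, Z)), add(mul(SZ, Z), add(SSSZ, Z))))))))
  [16] S(S(S(S(S(add(mul(SZ, Z), add(mul(SZ, Z), add(SSSZ, Z))))))))
  [17] S(S(S(S(S(add(add(Z, mul(Z, Z)), add(mul(SZ, Z), add(SSSZ, Z))))))))
  [18] S(S(S(S(S(add(mul(Z, Z), add(mul(SZ, Z), add(SSSZ, Z))))))))
  [19] S(S(S(S(S(add(Z, add(mul(SZ, Z), add(SSSZ, Z))))))))
  [20] S(S(S(S(S(add(mul(SZ, Z), add(SSSZ, Z)))))))
  [21] S(S(S(S(S(add(add(Z, mul(Z, Z)), add(SSSZ, Z)))))))
  [22] S(S(S(S(S(add(mul(Z, Z), add(SSSZ, Z)))))))
  [23] S(S(S(S(S(add(Z, add(SSSZ, Z)))))))
  [24] S(S(S(S(S(add(SSSZ, Z))))))
  [25] S(S(S(S(S(S(add(SSZ, Z)))))))
  [26] S(S(S(S(S(S(S(add(SZ, Z))))))))
  [27] S(S(S(S(S(S(S(S(add(Z, Z)))))))))
  [28] S^8(Z)

Term B:
  start: add(mul(add(SSZ, Z), add(SSZ, SZ)), add(mul(Z, SSZ), add(SSZ, Z)))
  [1] add(mul(S(add(SZ, Z)), add(SSZ, SZ)), add(mul(Z, SSZ), add(SSZ, Z)))
  [2] add(add(add(SSZ, SZ), mul(add(SZ, Z), add(SSZ, SZ))), add(mul(Z, SSZ), add(SSZ, Z)))
  [3] add(add(S(add(SZ, SZ)), mul(add(SZ, Z), add(SSZ, SZ))), add(mul(Z, SSZ), add(SSZ, Z)))
  [4] add(S(add(add(SZ, SZ), mul(add(SZ, Z), add(SSZ, SZ)))), add(mul(Z, SSZ), add(SSZ, Z)))
  [5] S(add(add(add(SZ, SZ), mul(add(SZ, Z), add(SSZ, SZ))), add(mul(Z, SSZ), add(SSZ, Z))))
  [6] S(add(add(S(add(Z, SZ)), mul(add(SZ, Z), add(SSZ, SZ))), add(mul(Z, SSZ), add(SSZ, Z))))
  [7] S(add(S(add(add(Z, SZ), mul(add(SZ, Z), add(SSZ, SZ)))), add(mul(Z, SSZ), add(SSZ, Z))))
  [8] S(S(add(add(add(Z, SZ), mul(add(SZ, Z), add(SSZ, SZ))), add(mul(Z, SSZ), add(SSZ, Z)))))
  [9] S(S(add(add(SZ, mul(add(SZ, Z), add(SSZ, SZ))), add(mul(Z, SSZ), add(SSZ, Z)))))
  [10] S(S(add(S(add(Z, mul(add(SZ, Z), add(SSZ, SZ)))), add(mul(Z, SSZ), add(SSZ, Z)))))
  [11] S(S(S(add(add(Z, mul(add(SZ, Z), add(SSZ, SZ))), add(mul(Z, SSZ), add(SSZ, Z))))))
  [12] S(S(S(add(mul(add(SZ, Z), add(SSZ, SZ)), add(mul(Z, SSZ), add(SSZ, Z))))))
  [13] S(S(S(add(mul(S(add(Z, Z)), add(SSZ, SZ)), add(mul(Z, SSZ), add(SSZ, Z))))))
  [14] S(S(S(add(add(add(SSZ, SZ), mul(add(Z, Z), add(SSZ, SZ))), add(mul(Z, SSZ), add(SSZ, Z))))))
  [15] S(S(S(add(add(S(add(SZ, SZ)), mul(add(Z, Z), add(SSZ, SZ))), add(mul(Z, SSZ), add(SSZ, Z))))))
  [16] S(S(S(add(S(add(add(SZ, SZ), mul(add(Z, Z), add(SSZ, SZ)))), add(mul(Z, SSZ), add(SSZ, Z))))))
  [17] S(S(S(S(add(add(add(SZ, SZ), mul(add(Z, Z), add(SSZ, SZ))), add(mul(Z, SSZ), add(SSZ, Z)))))))
  [18] S(S(S(S(add(add(S(add(Z, SZ)), mul(add(Z, Z), add(SSZ, SZ))), add(mul(Z, SSZ), add(SSZ, Z)))))))
  [19] S(S(S(S(add(S(add(add(Z, SZ), mul(add(Z, Z), add(SSZ, SZ)))), add(mul(Z, SSZ), add(SSZ, Z)))))))
  [20] S(S(S(S(S(add(add(add(Z, SZ), mul(add(Z, Z), add(SSZ, SZ))), add(mul(Z, SSZ), add(SSZ, Z))))))))
  [21] S(S(S(S(S(add(add(SZ, mul(add(Z, Z), add(SSZ, SZ))), add(mul(Z, SSZ), add(SSZ, Z))))))))
  [22] S(S(S(S(S(add(S(add(Z, mul(add(Z, Z), add(SSZ, SZ)))), add(mul(Z, SSZ), add(SSZ, Z))))))))
  [23] S(S(S(S(S(S(add(add(Z, mul(add(Z, Z), add(SSZ, SZ))), add(mul(Z, SSZ), add(SSZ, Z)))))))))
  [24] S(S(S(S(S(S(add(mul(add(Z, Z), add(SSZ, SZ)), add(mul(Z, SSZ), add(SSZ, Z)))))))))
  [25] S(S(S(S(S(S(add(mul(Z, add(SSZ, SZ)), add(mul(Z, SSZ), add(SSZ, Z)))))))))
  [26] S(S(S(S(S(S(add(Z, add(mul(Z, SSZ), add(SSZ, Z)))))))))
  [27] S(S(S(S(S(S(add(mul(Z, SSZ), add(SSZ, Z))))))))
  [28] S(S(S(S(S(S(add(Z, add(SSZ, Z))))))))
  [29] S(S(S(S(S(S(add(SSZ, Z)))))))
  [30] S(S(S(S(S(S(S(add(SZ, Z))))))))
  [31] S(S(S(S(S(S(S(S(add(Z, Z)))))))))
  [32] S^8(Z)

Answer: SAME — A ⇓ S^8(Z), B ⇓ S^8(Z)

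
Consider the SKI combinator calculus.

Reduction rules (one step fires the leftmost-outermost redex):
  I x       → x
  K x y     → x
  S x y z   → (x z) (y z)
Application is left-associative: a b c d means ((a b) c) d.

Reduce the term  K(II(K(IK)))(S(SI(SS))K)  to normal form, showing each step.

  start: K(II(K(IK)))(S(SI(SS))K)
  [1] II(K(IK))
  [2] I(K(IK))
  [3] K(IK)
  [4] KK

Answer: normal form = KK  (in 4 steps)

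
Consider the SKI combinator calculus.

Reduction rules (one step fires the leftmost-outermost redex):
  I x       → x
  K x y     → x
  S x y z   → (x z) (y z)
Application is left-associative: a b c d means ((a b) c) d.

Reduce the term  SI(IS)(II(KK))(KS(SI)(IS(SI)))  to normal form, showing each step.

Answer: normal form = K(S(S(SI)))  (in 7 steps)

Working:
  start: SI(IS)(II(KK))(KS(SI)(IS(SI)))
  [1] I(II(KK))(IS(II(KK)))(KS(SI)(IS(SI)))
  [2] II(KK)(IS(II(KK)))(KS(SI)(IS(SI)))
  [3] I(KK)(IS(II(KK)))(KS(SI)(IS(SI)))
  [4] KK(IS(II(KK)))(KS(SI)(IS(SI)))
  [5] K(KS(SI)(IS(SI)))
  [6] K(S(IS(SI)))
  [7] K(S(S(SI)))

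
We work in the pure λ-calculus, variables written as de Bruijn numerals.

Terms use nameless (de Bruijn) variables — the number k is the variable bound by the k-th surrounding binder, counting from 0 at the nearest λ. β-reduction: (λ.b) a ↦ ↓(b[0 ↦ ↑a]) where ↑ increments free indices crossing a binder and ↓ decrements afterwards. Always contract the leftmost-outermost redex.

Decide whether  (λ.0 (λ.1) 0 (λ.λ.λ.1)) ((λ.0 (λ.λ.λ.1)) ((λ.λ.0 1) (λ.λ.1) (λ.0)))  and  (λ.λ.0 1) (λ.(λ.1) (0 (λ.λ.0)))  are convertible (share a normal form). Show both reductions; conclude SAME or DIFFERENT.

Term A:
  start: (λ.0 (λ.1) 0 (λ.λ.λ.1)) ((λ.0 (λ.λ.λ.1)) ((λ.λ.0 1) (λ.λ.1) (λ.0)))
  [1] (λ.0 (λ.λ.λ.1)) ((λ.λ.0 1) (λ.λ.1) (λ.0)) (λ.(λ.0 (λ.λ.λ.1)) ((λ.λ.0 1) (λ.λ.1) (λ.0))) ((λ.0 (λ.λ.λ.1)) ((λ.λ.0 1) (λ.λ.1) (λ.0))) (λ.λ.λ.1)
  [2] (λ.λ.0 1) (λ.λ.1) (λ.0) (λ.λ.λ.1) (λ.(λ.0 (λ.λ.λ.1)) ((λ.λ.0 1) (λ.λ.1) (λ.0))) ((λ.0 (λ.λ.λ.1)) ((λ.λ.0 1) (λ.λ.1) (λ.0))) (λ.λ.λ.1)
  [3] (λ.0 (λ.λ.1)) (λ.0) (λ.λ.λ.1) (λ.(λ.0 (λ.λ.λ.1)) ((λ.λ.0 1) (λ.λ.1) (λ.0))) ((λ.0 (λ.λ.λ.1)) ((λ.λ.0 1) (λ.λ.1) (λ.0))) (λ.λ.λ.1)
  [4] (λ.0) (λ.λ.1) (λ.λ.λ.1) (λ.(λ.0 (λ.λ.λ.1)) ((λ.λ.0 1) (λ.λ.1) (λ.0))) ((λ.0 (λ.λ.λ.1)) ((λ.λ.0 1) (λ.λ.1) (λ.0))) (λ.λ.λ.1)
  [5] (λ.λ.1) (λ.λ.λ.1) (λ.(λ.0 (λ.λ.λ.1)) ((λ.λ.0 1) (λ.λ.1) (λ.0))) ((λ.0 (λ.λ.λ.1)) ((λ.λ.0 1) (λ.λ.1) (λ.0))) (λ.λ.λ.1)
  [6] (λ.λ.λ.λ.1) (λ.(λ.0 (λ.λ.λ.1)) ((λ.λ.0 1) (λ.λ.1) (λ.0))) ((λ.0 (λ.λ.λ.1)) ((λ.λ.0 1) (λ.λ.1) (λ.0))) (λ.λ.λ.1)
  [7] (λ.λ.λ.1) ((λ.0 (λ.λ.λ.1)) ((λ.λ.0 1) (λ.λ.1) (λ.0))) (λ.λ.λ.1)
  [8] (λ.λ.1) (λ.λ.λ.1)
  [9] λ.λ.λ.λ.1

Term B:
  start: (λ.λ.0 1) (λ.(λ.1) (0 (λ.λ.0)))
  [1] λ.0 (λ.(λ.1) (0 (λ.λ.0)))
  [2] λ.0 (λ.0)

Answer: DIFFERENT — A ⇓ λ.λ.λ.λ.1, B ⇓ λ.0 (λ.0)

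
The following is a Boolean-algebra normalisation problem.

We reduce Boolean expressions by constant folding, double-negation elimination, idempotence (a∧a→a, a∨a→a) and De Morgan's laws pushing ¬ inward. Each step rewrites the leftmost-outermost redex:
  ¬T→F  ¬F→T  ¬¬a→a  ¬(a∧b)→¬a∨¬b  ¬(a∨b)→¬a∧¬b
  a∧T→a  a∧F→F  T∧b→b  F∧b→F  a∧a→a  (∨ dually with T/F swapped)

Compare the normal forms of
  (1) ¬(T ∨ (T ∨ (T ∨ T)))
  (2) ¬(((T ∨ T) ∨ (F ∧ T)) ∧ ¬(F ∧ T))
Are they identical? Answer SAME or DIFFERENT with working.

Term A:
  start: ¬(T ∨ (T ∨ (T ∨ T)))
  →1  ¬T ∧ ¬(T ∨ (T ∨ T))
  →2  F ∧ ¬(T ∨ (T ∨ T))
  →3  F

Term B:
  start: ¬(((T ∨ T) ∨ (F ∧ T)) ∧ ¬(F ∧ T))
  →1  ¬((T ∨ T) ∨ (F ∧ T)) ∨ ¬¬(F ∧ T)
  →2  (¬(T ∨ T) ∧ ¬(F ∧ T)) ∨ ¬¬(F ∧ T)
  →3  ((¬T ∧ ¬T) ∧ ¬(F ∧ T)) ∨ ¬¬(F ∧ T)
  →4  (¬T ∧ ¬(F ∧ T)) ∨ ¬¬(F ∧ T)
  →5  (F ∧ ¬(F ∧ T)) ∨ ¬¬(F ∧ T)
  →6  F ∨ ¬¬(F ∧ T)
  →7  ¬¬(F ∧ T)
  →8  F ∧ T
  →9  F

Answer: SAME — A ⇓ F, B ⇓ F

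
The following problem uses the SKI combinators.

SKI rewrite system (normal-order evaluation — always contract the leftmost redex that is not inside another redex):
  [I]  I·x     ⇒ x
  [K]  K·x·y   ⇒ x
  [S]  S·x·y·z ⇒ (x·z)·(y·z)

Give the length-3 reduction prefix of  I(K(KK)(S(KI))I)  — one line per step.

  start: I(K(KK)(S(KI))I)
  step 1: K(KK)(S(KI))I
  step 2: KKI
  step 3: K

Answer: after 3 steps: K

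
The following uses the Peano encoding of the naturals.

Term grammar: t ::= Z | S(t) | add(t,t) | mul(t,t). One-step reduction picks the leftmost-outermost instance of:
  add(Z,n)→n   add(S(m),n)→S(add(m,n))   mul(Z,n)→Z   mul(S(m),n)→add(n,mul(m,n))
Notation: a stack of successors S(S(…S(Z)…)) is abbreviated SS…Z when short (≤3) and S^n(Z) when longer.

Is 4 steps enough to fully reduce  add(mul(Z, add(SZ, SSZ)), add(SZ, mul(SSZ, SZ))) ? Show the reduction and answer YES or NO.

  start: add(mul(Z, add(SZ, SSZ)), add(SZ, mul(SSZ, SZ)))
  step 1: add(Z, add(SZ, mul(SSZ, SZ)))
  step 2: add(SZ, mul(SSZ, SZ))
  step 3: S(add(Z, mul(SSZ, SZ)))
  step 4: S(mul(SSZ, SZ))

Answer: NO — after 4 steps the term is S(mul(SSZ, SZ)), not yet normal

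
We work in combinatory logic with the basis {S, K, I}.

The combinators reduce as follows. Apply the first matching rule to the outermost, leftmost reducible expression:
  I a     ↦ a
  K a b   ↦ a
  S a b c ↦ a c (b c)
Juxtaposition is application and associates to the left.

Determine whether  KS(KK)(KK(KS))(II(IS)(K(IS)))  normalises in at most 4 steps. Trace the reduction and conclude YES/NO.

  start: KS(KK)(KK(KS))(II(IS)(K(IS)))
  →1  S(KK(KS))(II(IS)(K(IS)))
  →2  SK(II(IS)(K(IS)))
  →3  SK(I(IS)(K(IS)))
  →4  SK(IS(K(IS)))

Answer: NO — after 4 steps the term is SK(IS(K(IS))), not yet normal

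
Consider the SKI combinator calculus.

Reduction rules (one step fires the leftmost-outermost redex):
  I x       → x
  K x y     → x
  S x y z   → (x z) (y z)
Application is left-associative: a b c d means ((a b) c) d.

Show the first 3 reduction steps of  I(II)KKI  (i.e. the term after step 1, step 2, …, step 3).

Answer: after 3 steps: KKI

Reduction:
  start: I(II)KKI
  step 1: IIKKI
  step 2: IKKI
  step 3: KKI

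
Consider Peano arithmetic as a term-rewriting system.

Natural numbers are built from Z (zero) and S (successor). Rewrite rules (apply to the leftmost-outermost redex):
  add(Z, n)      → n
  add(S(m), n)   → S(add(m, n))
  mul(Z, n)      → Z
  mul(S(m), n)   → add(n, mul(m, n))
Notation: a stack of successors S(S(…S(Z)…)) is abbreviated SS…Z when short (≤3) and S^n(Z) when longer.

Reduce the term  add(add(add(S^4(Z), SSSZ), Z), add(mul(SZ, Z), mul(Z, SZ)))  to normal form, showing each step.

  start: add(add(add(S^4(Z), SSSZ), Z), add(mul(SZ, Z), mul(Z, SZ)))
  [1] add(add(S(add(SSSZ, SSSZ)), Z), add(mul(SZ, Z), mul(Z, SZ)))
  [2] add(S(add(add(SSSZ, SSSZ), Z)), add(mul(SZ, Z), mul(Z, SZ)))
  [3] S(add(add(add(SSSZ, SSSZ), Z), add(mul(SZ, Z), mul(Z, SZ))))
  [4] S(add(add(S(add(SSZ, SSSZ)), Z), add(mul(SZ, Z), mul(Z, SZ))))
  [5] S(add(S(add(add(SSZ, SSSZ), Z)), add(mul(SZ, Z), mul(Z, SZ))))
  [6] S(S(add(add(add(SSZ, SSSZ), Z), add(mul(SZ, Z), mul(Z, SZ)))))
  [7] S(S(add(add(S(add(SZ, SSSZ)), Z), add(mul(SZ, Z), mul(Z, SZ)))))
  [8] S(S(add(S(add(add(SZ, SSSZ), Z)), add(mul(SZ, Z), mul(Z, SZ)))))
  [9] S(S(S(add(add(add(SZ, SSSZ), Z), add(mul(SZ, Z), mul(Z, SZ))))))
  [10] S(S(S(add(add(S(add(Z, SSSZ)), Z), add(mul(SZ, Z), mul(Z, SZ))))))
  [11] S(S(S(add(S(add(add(Z, SSSZ), Z)), add(mul(SZ, Z), mul(Z, SZ))))))
  [12] S(S(S(S(add(add(add(Z, SSSZ), Z), add(mul(SZ, Z), mul(Z, SZ)))))))
  [13] S(S(S(S(add(add(SSSZ, Z), add(mul(SZ, Z), mul(Z, SZ)))))))
  [14] S(S(S(S(add(S(add(SSZ, Z)), add(mul(SZ, Z), mul(Z, SZ)))))))
  [15] S(S(S(S(S(add(add(SSZ, Z), add(mul(SZ, Z), mul(Z, SZ))))))))
  [16] S(S(S(S(S(add(S(add(SZ, Z)), add(mul(SZ, Z), mul(Z, SZ))))))))
  [17] S(S(S(S(S(S(add(add(SZ, Z), add(mul(SZ, Z), mul(Z, SZ)))))))))
  [18] S(S(S(S(S(S(add(S(add(Z, Z)), add(mul(SZ, Z), mul(Z, SZ)))))))))
  [19] S(S(S(S(S(S(S(add(add(Z, Z), add(mul(SZ, Z), mul(Z, SZ))))))))))
  [20] S(S(S(S(S(S(S(add(Z, add(mul(SZ, Z), mul(Z, SZ))))))))))
  [21] S(S(S(S(S(S(S(add(mul(SZ, Z), mul(Z, SZ)))))))))
  [22] S(S(S(S(S(S(S(add(add(Z, mul(Z, Z)), mul(Z, SZ)))))))))
  [23] S(S(S(S(S(S(S(add(mul(Z, Z), mul(Z, SZ)))))))))
  [24] S(S(S(S(S(S(S(add(Z, mul(Z, SZ)))))))))
  [25] S(S(S(S(S(S(S(mul(Z, SZ))))))))
  [26] S^7(Z)

Answer: normal form = S^7(Z)  (in 26 steps)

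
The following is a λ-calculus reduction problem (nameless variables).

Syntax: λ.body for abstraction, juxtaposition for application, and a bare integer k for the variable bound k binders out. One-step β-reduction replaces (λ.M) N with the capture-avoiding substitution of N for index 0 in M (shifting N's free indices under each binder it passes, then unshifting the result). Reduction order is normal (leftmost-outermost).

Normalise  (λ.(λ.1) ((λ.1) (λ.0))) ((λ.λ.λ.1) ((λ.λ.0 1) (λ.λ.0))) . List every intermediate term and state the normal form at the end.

  start: (λ.(λ.1) ((λ.1) (λ.0))) ((λ.λ.λ.1) ((λ.λ.0 1) (λ.λ.0)))
  [1] (λ.(λ.λ.λ.1) ((λ.λ.0 1) (λ.λ.0))) ((λ.(λ.λ.λ.1) ((λ.λ.0 1) (λ.λ.0))) (λ.0))
  [2] (λ.λ.λ.1) ((λ.λ.0 1) (λ.λ.0))
  [3] λ.λ.1

Answer: normal form = λ.λ.1  (in 3 steps)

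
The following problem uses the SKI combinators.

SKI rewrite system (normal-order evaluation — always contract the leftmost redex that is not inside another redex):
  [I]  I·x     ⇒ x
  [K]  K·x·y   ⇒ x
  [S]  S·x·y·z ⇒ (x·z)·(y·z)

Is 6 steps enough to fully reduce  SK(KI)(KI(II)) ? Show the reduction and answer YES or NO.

  start: SK(KI)(KI(II))
  [1] K(KI(II))(KI(KI(II)))
  [2] KI(II)
  [3] I

Answer: YES — reaches normal form I in 3 ≤ 6 steps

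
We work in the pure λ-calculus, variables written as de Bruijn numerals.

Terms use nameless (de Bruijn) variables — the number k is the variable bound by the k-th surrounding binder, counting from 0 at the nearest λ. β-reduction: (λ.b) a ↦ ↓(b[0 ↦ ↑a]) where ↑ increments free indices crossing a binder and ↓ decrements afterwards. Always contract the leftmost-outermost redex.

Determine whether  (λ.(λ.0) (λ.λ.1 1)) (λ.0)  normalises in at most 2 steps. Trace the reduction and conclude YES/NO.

Answer: YES — reaches normal form λ.λ.1 1 in 2 ≤ 2 steps

Working:
  start: (λ.(λ.0) (λ.λ.1 1)) (λ.0)
  [1] (λ.0) (λ.λ.1 1)
  [2] λ.λ.1 1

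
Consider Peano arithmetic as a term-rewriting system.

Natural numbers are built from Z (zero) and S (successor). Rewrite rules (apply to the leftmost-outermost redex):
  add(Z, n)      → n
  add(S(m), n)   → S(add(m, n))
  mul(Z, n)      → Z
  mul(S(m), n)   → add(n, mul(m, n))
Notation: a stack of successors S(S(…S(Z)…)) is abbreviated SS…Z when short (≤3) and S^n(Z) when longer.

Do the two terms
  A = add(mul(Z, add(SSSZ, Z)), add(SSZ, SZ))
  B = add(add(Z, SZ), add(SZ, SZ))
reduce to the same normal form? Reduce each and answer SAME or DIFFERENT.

Answer: SAME — A ⇓ SSSZ, B ⇓ SSSZ

Working:
Term A:
  start: add(mul(Z, add(SSSZ, Z)), add(SSZ, SZ))
  [1] add(Z, add(SSZ, SZ))
  [2] add(SSZ, SZ)
  [3] S(add(SZ, SZ))
  [4] S(S(add(Z, SZ)))
  [5] SSSZ

Term B:
  start: add(add(Z, SZ), add(SZ, SZ))
  [1] add(SZ, add(SZ, SZ))
  [2] S(add(Z, add(SZ, SZ)))
  [3] S(add(SZ, SZ))
  [4] S(S(add(Z, SZ)))
  [5] SSSZ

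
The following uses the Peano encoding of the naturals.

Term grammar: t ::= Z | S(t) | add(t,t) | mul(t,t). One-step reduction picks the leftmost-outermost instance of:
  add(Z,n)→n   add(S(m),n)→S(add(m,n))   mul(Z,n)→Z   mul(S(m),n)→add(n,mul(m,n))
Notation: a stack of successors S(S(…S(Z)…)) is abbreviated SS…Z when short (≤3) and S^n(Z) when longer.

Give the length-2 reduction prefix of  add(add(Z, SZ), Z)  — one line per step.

Answer: after 2 steps: S(add(Z, Z))

Reduction:
  start: add(add(Z, SZ), Z)
  [1] add(SZ, Z)
  [2] S(add(Z, Z))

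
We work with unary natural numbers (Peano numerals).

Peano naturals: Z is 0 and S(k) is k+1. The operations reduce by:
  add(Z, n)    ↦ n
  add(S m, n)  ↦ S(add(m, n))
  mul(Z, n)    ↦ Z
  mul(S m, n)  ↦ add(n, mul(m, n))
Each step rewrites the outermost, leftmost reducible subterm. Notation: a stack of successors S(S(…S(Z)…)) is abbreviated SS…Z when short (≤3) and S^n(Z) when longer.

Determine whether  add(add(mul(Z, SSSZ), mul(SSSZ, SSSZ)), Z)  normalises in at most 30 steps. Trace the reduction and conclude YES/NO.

Answer: YES — reaches normal form S^9(Z) in 28 ≤ 30 steps

Reduction:
  start: add(add(mul(Z, SSSZ), mul(SSSZ, SSSZ)), Z)
  →1  add(add(Z, mul(SSSZ, SSSZ)), Z)
  →2  add(mul(SSSZ, SSSZ), Z)
  →3  add(add(SSSZ, mul(SSZ, SSSZ)), Z)
  →4  add(S(add(SSZ, mul(SSZ, SSSZ))), Z)
  →5  S(add(add(SSZ, mul(SSZ, SSSZ)), Z))
  →6  S(add(S(add(SZ, mul(SSZ, SSSZ))), Z))
  →7  S(S(add(add(SZ, mul(SSZ, SSSZ)), Z)))
  →8  S(S(add(S(add(Z, mul(SSZ, SSSZ))), Z)))
  →9  S(S(S(add(add(Z, mul(SSZ, SSSZ)), Z))))
  →10  S(S(S(add(mul(SSZ, SSSZ), Z))))
  →11  S(S(S(add(add(SSSZ, mul(SZ, SSSZ)), Z))))
  →12  S(S(S(add(S(add(SSZ, mul(SZ, SSSZ))), Z))))
  →13  S(S(S(S(add(add(SSZ, mul(SZ, SSSZ)), Z)))))
  →14  S(S(S(S(add(S(add(SZ, mul(SZ, SSSZ))), Z)))))
  →15  S(S(S(S(S(add(add(SZ, mul(SZ, SSSZ)), Z))))))
  →16  S(S(S(S(S(add(S(add(Z, mul(SZ, SSSZ))), Z))))))
  →17  S(S(S(S(S(S(add(add(Z, mul(SZ, SSSZ)), Z)))))))
  →18  S(S(S(S(S(S(add(mul(SZ, SSSZ), Z)))))))
  →19  S(S(S(S(S(S(add(add(SSSZ, mul(Z, SSSZ)), Z)))))))
  →20  S(S(S(S(S(S(add(S(add(SSZ, mul(Z, SSSZ))), Z)))))))
  →21  S(S(S(S(S(S(S(add(add(SSZ, mul(Z, SSSZ)), Z))))))))
  →22  S(S(S(S(S(S(S(add(S(add(SZ, mul(Z, SSSZ))), Z))))))))
  →23  S(S(S(S(S(S(S(S(add(add(SZ, mul(Z, SSSZ)), Z)))))))))
  →24  S(S(S(S(S(S(S(S(add(S(add(Z, mul(Z, SSSZ))), Z)))))))))
  →25  S(S(S(S(S(S(S(S(S(add(add(Z, mul(Z, SSSZ)), Z))))))))))
  →26  S(S(S(S(S(S(S(S(S(add(mul(Z, SSSZ), Z))))))))))
  →27  S(S(S(S(S(S(S(S(S(add(Z, Z))))))))))
  →28  S^9(Z)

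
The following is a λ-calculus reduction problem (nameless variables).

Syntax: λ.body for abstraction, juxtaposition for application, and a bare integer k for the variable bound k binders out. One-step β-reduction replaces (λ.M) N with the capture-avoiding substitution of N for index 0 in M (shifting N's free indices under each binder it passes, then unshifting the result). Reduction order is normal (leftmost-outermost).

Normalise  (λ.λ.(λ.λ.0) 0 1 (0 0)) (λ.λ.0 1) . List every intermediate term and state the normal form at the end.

Answer: normal form = λ.λ.0 (1 1)  (in 4 steps)

Derivation:
  start: (λ.λ.(λ.λ.0) 0 1 (0 0)) (λ.λ.0 1)
  step 1: λ.(λ.λ.0) 0 (λ.λ.0 1) (0 0)
  step 2: λ.(λ.0) (λ.λ.0 1) (0 0)
  step 3: λ.(λ.λ.0 1) (0 0)
  step 4: λ.λ.0 (1 1)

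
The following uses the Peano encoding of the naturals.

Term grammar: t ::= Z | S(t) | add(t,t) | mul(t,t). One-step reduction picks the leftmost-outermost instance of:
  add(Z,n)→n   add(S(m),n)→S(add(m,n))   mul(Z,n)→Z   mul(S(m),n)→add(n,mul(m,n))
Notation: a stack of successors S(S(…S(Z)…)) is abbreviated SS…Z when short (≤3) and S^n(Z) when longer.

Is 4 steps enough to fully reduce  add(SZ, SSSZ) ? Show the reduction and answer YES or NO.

  start: add(SZ, SSSZ)
  →1  S(add(Z, SSSZ))
  →2  S^4(Z)

Answer: YES — reaches normal form S^4(Z) in 2 ≤ 4 steps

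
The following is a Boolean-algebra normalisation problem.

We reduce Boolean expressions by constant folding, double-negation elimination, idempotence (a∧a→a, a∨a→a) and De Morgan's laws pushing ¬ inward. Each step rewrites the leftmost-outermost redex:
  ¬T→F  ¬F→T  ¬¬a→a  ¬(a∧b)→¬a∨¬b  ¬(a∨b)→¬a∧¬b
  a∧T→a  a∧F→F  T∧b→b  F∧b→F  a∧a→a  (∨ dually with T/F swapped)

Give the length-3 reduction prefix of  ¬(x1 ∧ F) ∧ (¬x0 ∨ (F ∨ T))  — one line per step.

  start: ¬(x1 ∧ F) ∧ (¬x0 ∨ (F ∨ T))
  →1  (¬x1 ∨ ¬F) ∧ (¬x0 ∨ (F ∨ T))
  →2  (¬x1 ∨ T) ∧ (¬x0 ∨ (F ∨ T))
  →3  T ∧ (¬x0 ∨ (F ∨ T))

Answer: after 3 steps: T ∧ (¬x0 ∨ (F ∨ T))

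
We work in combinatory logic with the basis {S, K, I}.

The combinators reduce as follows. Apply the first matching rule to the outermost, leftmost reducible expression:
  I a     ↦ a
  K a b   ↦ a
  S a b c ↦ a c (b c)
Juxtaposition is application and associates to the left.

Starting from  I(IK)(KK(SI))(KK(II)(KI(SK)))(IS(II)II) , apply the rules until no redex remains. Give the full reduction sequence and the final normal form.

Answer: normal form = KI  (in 10 steps)

Working:
  start: I(IK)(KK(SI))(KK(II)(KI(SK)))(IS(II)II)
  →1  IK(KK(SI))(KK(II)(KI(SK)))(IS(II)II)
  →2  K(KK(SI))(KK(II)(KI(SK)))(IS(II)II)
  →3  KK(SI)(IS(II)II)
  →4  K(IS(II)II)
  →5  K(S(II)II)
  →6  K(III(II))
  →7  K(II(II))
  →8  K(I(II))
  →9  K(II)
  →10  KI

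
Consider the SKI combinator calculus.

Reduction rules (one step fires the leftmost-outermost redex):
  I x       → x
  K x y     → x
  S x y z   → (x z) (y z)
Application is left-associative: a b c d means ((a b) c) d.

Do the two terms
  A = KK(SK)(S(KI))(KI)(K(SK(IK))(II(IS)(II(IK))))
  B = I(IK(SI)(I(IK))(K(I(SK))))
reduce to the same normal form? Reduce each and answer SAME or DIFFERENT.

Answer: DIFFERENT — A ⇓ S(KI)(SKK), B ⇓ SI(K(SK))

Derivation:
Term A:
  start: KK(SK)(S(KI))(KI)(K(SK(IK))(II(IS)(II(IK))))
  →1  K(S(KI))(KI)(K(SK(IK))(II(IS)(II(IK))))
  →2  S(KI)(K(SK(IK))(II(IS)(II(IK))))
  →3  S(KI)(SK(IK))
  →4  S(KI)(SKK)

Term B:
  start: I(IK(SI)(I(IK))(K(I(SK))))
  →1  IK(SI)(I(IK))(K(I(SK)))
  →2  K(SI)(I(IK))(K(I(SK)))
  →3  SI(K(I(SK)))
  →4  SI(K(SK))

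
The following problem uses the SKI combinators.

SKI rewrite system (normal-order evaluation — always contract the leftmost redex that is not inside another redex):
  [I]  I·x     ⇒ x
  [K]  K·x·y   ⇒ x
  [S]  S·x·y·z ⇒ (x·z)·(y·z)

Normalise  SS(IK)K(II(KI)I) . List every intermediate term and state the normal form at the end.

  start: SS(IK)K(II(KI)I)
  step 1: SK(IKK)(II(KI)I)
  step 2: K(II(KI)I)(IKK(II(KI)I))
  step 3: II(KI)I
  step 4: I(KI)I
  step 5: KII
  step 6: I

Answer: normal form = I  (in 6 steps)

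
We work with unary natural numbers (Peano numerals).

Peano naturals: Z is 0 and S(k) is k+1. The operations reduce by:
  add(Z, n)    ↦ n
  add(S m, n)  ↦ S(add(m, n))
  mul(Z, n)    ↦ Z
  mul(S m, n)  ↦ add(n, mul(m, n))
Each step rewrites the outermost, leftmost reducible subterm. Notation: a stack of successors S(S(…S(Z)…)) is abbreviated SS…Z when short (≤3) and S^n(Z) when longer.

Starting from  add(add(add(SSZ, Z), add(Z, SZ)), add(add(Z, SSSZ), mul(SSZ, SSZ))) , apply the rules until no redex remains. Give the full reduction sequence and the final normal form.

Answer: normal form = S^10(Z)  (in 25 steps)

Derivation:
  start: add(add(add(SSZ, Z), add(Z, SZ)), add(add(Z, SSSZ), mul(SSZ, SSZ)))
  step 1: add(add(S(add(SZ, Z)), add(Z, SZ)), add(add(Z, SSSZ), mul(SSZ, SSZ)))
  step 2: add(S(add(add(SZ, Z), add(Z, SZ))), add(add(Z, SSSZ), mul(SSZ, SSZ)))
  step 3: S(add(add(add(SZ, Z), add(Z, SZ)), add(add(Z, SSSZ), mul(SSZ, SSZ))))
  step 4: S(add(add(S(add(Z, Z)), add(Z, SZ)), add(add(Z, SSSZ), mul(SSZ, SSZ))))
  step 5: S(add(S(add(add(Z, Z), add(Z, SZ))), add(add(Z, SSSZ), mul(SSZ, SSZ))))
  step 6: S(S(add(add(add(Z, Z), add(Z, SZ)), add(add(Z, SSSZ), mul(SSZ, SSZ)))))
  step 7: S(S(add(add(Z, add(Z, SZ)), add(add(Z, SSSZ), mul(SSZ, SSZ)))))
  step 8: S(S(add(add(Z, SZ), add(add(Z, SSSZ), mul(SSZ, SSZ)))))
  step 9: S(S(add(SZ, add(add(Z, SSSZ), mul(SSZ, SSZ)))))
  step 10: S(S(S(add(Z, add(add(Z, SSSZ), mul(SSZ, SSZ))))))
  step 11: S(S(S(add(add(Z, SSSZ), mul(SSZ, SSZ)))))
  step 12: S(S(S(add(SSSZ, mul(SSZ, SSZ)))))
  step 13: S(S(S(S(add(SSZ, mul(SSZ, SSZ))))))
  step 14: S(S(S(S(S(add(SZ, mul(SSZ, SSZ)))))))
  step 15: S(S(S(S(S(S(add(Z, mul(SSZ, SSZ))))))))
  step 16: S(S(S(S(S(S(mul(SSZ, SSZ)))))))
  step 17: S(S(S(S(S(S(add(SSZ, mul(SZ, SSZ))))))))
  step 18: S(S(S(S(S(S(S(add(SZ, mul(SZ, SSZ)))))))))
  step 19: S(S(S(S(S(S(S(S(add(Z, mul(SZ, SSZ))))))))))
  step 20: S(S(S(S(S(S(S(S(mul(SZ, SSZ)))))))))
  step 21: S(S(S(S(S(S(S(S(add(SSZ, mul(Z, SSZ))))))))))
  step 22: S(S(S(S(S(S(S(S(S(add(SZ, mul(Z, SSZ)))))))))))
  step 23: S(S(S(S(S(S(S(S(S(S(add(Z, mul(Z, SSZ))))))))))))
  step 24: S(S(S(S(S(S(S(S(S(S(mul(Z, SSZ)))))))))))
  step 25: S^10(Z)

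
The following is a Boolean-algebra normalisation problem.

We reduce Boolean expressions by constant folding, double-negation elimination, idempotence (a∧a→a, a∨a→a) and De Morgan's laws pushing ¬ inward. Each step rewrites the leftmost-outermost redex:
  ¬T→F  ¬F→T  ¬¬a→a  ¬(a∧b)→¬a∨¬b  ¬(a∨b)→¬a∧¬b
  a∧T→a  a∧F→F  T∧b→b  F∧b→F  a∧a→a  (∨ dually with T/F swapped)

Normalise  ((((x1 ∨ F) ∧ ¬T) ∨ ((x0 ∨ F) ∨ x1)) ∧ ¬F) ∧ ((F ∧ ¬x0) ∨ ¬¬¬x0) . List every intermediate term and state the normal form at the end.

Answer: normal form = (x0 ∨ x1) ∧ ¬x0  (in 10 steps)

Reduction:
  start: ((((x1 ∨ F) ∧ ¬T) ∨ ((x0 ∨ F) ∨ x1)) ∧ ¬F) ∧ ((F ∧ ¬x0) ∨ ¬¬¬x0)
  step 1: (((x1 ∧ ¬T) ∨ ((x0 ∨ F) ∨ x1)) ∧ ¬F) ∧ ((F ∧ ¬x0) ∨ ¬¬¬x0)
  step 2: (((x1 ∧ F) ∨ ((x0 ∨ F) ∨ x1)) ∧ ¬F) ∧ ((F ∧ ¬x0) ∨ ¬¬¬x0)
  step 3: ((F ∨ ((x0 ∨ F) ∨ x1)) ∧ ¬F) ∧ ((F ∧ ¬x0) ∨ ¬¬¬x0)
  step 4: (((x0 ∨ F) ∨ x1) ∧ ¬F) ∧ ((F ∧ ¬x0) ∨ ¬¬¬x0)
  step 5: ((x0 ∨ x1) ∧ ¬F) ∧ ((F ∧ ¬x0) ∨ ¬¬¬x0)
  step 6: ((x0 ∨ x1) ∧ T) ∧ ((F ∧ ¬x0) ∨ ¬¬¬x0)
  step 7: (x0 ∨ x1) ∧ ((F ∧ ¬x0) ∨ ¬¬¬x0)
  step 8: (x0 ∨ x1) ∧ (F ∨ ¬¬¬x0)
  step 9: (x0 ∨ x1) ∧ ¬¬¬x0
  step 10: (x0 ∨ x1) ∧ ¬x0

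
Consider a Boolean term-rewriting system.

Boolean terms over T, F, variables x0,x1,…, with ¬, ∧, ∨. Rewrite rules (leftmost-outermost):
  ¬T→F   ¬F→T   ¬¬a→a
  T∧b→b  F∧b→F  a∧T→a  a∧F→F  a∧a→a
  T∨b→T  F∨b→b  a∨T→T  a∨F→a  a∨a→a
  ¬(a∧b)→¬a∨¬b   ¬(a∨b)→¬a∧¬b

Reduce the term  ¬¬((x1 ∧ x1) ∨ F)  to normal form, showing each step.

  start: ¬¬((x1 ∧ x1) ∨ F)
  [1] (x1 ∧ x1) ∨ F
  [2] x1 ∧ x1
  [3] x1

Answer: normal form = x1  (in 3 steps)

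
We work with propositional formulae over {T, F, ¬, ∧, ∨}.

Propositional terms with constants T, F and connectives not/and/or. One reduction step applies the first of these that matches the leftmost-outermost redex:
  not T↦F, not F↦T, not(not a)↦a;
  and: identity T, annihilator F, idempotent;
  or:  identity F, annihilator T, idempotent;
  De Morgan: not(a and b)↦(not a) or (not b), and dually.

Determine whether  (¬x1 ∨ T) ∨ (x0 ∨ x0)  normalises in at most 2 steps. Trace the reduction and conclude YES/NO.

  start: (¬x1 ∨ T) ∨ (x0 ∨ x0)
  [1] T ∨ (x0 ∨ x0)
  [2] T

Answer: YES — reaches normal form T in 2 ≤ 2 steps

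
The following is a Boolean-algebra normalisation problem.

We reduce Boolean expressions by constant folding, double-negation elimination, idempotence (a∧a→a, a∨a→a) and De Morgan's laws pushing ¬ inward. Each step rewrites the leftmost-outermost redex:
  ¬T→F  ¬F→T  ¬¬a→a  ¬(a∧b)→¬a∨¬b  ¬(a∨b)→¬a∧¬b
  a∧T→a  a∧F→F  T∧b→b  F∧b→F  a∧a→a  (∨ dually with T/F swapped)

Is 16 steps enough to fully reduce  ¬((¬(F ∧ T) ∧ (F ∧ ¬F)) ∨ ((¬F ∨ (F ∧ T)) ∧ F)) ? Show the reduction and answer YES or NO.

  start: ¬((¬(F ∧ T) ∧ (F ∧ ¬F)) ∨ ((¬F ∨ (F ∧ T)) ∧ F))
  step 1: ¬(¬(F ∧ T) ∧ (F ∧ ¬F)) ∧ ¬((¬F ∨ (F ∧ T)) ∧ F)
  step 2: (¬¬(F ∧ T) ∨ ¬(F ∧ ¬F)) ∧ ¬((¬F ∨ (F ∧ T)) ∧ F)
  step 3: ((F ∧ T) ∨ ¬(F ∧ ¬F)) ∧ ¬((¬F ∨ (F ∧ T)) ∧ F)
  step 4: (F ∨ ¬(F ∧ ¬F)) ∧ ¬((¬F ∨ (F ∧ T)) ∧ F)
  step 5: ¬(F ∧ ¬F) ∧ ¬((¬F ∨ (F ∧ T)) ∧ F)
  step 6: (¬F ∨ ¬¬F) ∧ ¬((¬F ∨ (F ∧ T)) ∧ F)
  step 7: (T ∨ ¬¬F) ∧ ¬((¬F ∨ (F ∧ T)) ∧ F)
  step 8: T ∧ ¬((¬F ∨ (F ∧ T)) ∧ F)
  step 9: ¬((¬F ∨ (F ∧ T)) ∧ F)
  step 10: ¬(¬F ∨ (F ∧ T)) ∨ ¬F
  step 11: (¬¬F ∧ ¬(F ∧ T)) ∨ ¬F
  step 12: (F ∧ ¬(F ∧ T)) ∨ ¬F
  step 13: F ∨ ¬F
  step 14: ¬F
  step 15: T

Answer: YES — reaches normal form T in 15 ≤ 16 steps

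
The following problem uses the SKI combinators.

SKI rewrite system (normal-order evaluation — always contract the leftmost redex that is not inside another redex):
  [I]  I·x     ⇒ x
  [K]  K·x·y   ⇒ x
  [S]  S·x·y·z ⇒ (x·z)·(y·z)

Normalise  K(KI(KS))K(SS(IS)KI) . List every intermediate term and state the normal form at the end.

Answer: normal form = I  (in 6 steps)

Reduction:
  start: K(KI(KS))K(SS(IS)KI)
  step 1: KI(KS)(SS(IS)KI)
  step 2: I(SS(IS)KI)
  step 3: SS(IS)KI
  step 4: SK(ISK)I
  step 5: KI(ISKI)
  step 6: I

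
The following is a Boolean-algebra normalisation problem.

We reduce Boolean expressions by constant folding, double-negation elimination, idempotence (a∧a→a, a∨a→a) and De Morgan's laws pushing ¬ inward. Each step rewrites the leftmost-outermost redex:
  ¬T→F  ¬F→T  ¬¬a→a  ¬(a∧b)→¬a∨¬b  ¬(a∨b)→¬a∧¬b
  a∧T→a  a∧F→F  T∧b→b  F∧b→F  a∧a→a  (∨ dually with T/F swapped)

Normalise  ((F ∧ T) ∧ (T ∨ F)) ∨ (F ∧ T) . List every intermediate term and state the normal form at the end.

Answer: normal form = F  (in 4 steps)

Derivation:
  start: ((F ∧ T) ∧ (T ∨ F)) ∨ (F ∧ T)
  step 1: (F ∧ (T ∨ F)) ∨ (F ∧ T)
  step 2: F ∨ (F ∧ T)
  step 3: F ∧ T
  step 4: F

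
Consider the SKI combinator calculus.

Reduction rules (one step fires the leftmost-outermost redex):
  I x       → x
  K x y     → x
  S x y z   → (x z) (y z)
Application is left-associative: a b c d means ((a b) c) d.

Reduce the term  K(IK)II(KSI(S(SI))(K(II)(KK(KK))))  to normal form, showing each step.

  start: K(IK)II(KSI(S(SI))(K(II)(KK(KK))))
  [1] IKI(KSI(S(SI))(K(II)(KK(KK))))
  [2] KI(KSI(S(SI))(K(II)(KK(KK))))
  [3] I

Answer: normal form = I  (in 3 steps)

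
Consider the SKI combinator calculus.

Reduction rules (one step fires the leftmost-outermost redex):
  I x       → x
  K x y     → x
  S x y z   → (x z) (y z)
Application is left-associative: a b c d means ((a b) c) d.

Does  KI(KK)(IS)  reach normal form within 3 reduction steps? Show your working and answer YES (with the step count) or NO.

  start: KI(KK)(IS)
  [1] I(IS)
  [2] IS
  [3] S

Answer: YES — reaches normal form S in 3 ≤ 3 steps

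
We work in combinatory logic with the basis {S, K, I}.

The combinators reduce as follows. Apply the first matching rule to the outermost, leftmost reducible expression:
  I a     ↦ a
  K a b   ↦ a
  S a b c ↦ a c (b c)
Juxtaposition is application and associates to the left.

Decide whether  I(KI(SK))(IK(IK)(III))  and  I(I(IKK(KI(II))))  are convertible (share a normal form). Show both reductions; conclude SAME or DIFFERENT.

Term A:
  start: I(KI(SK))(IK(IK)(III))
  [1] KI(SK)(IK(IK)(III))
  [2] I(IK(IK)(III))
  [3] IK(IK)(III)
  [4] K(IK)(III)
  [5] IK
  [6] K

Term B:
  start: I(I(IKK(KI(II))))
  [1] I(IKK(KI(II)))
  [2] IKK(KI(II))
  [3] KK(KI(II))
  [4] K

Answer: SAME — A ⇓ K, B ⇓ K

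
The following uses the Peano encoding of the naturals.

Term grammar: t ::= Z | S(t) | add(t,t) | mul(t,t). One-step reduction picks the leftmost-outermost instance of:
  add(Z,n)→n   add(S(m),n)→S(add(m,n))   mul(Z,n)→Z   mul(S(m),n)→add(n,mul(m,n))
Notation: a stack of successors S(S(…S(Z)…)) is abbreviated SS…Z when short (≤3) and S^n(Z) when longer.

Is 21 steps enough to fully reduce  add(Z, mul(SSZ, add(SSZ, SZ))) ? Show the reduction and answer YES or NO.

Answer: YES — reaches normal form S^6(Z) in 18 ≤ 21 steps

Derivation:
  start: add(Z, mul(SSZ, add(SSZ, SZ)))
  →1  mul(SSZ, add(SSZ, SZ))
  →2  add(add(SSZ, SZ), mul(SZ, add(SSZ, SZ)))
  →3  add(S(add(SZ, SZ)), mul(SZ, add(SSZ, SZ)))
  →4  S(add(add(SZ, SZ), mul(SZ, add(SSZ, SZ))))
  →5  S(add(S(add(Z, SZ)), mul(SZ, add(SSZ, SZ))))
  →6  S(S(add(add(Z, SZ), mul(SZ, add(SSZ, SZ)))))
  →7  S(S(add(SZ, mul(SZ, add(SSZ, SZ)))))
  →8  S(S(S(add(Z, mul(SZ, add(SSZ, SZ))))))
  →9  S(S(S(mul(SZ, add(SSZ, SZ)))))
  →10  S(S(S(add(add(SSZ, SZ), mul(Z, add(SSZ, SZ))))))
  →11  S(S(S(add(S(add(SZ, SZ)), mul(Z, add(SSZ, SZ))))))
  →12  S(S(S(S(add(add(SZ, SZ), mul(Z, add(SSZ, SZ)))))))
  →13  S(S(S(S(add(S(add(Z, SZ)), mul(Z, add(SSZ, SZ)))))))
  →14  S(S(S(S(S(add(add(Z, SZ), mul(Z, add(SSZ, SZ))))))))
  →15  S(S(S(S(S(add(SZ, mul(Z, add(SSZ, SZ))))))))
  →16  S(S(S(S(S(S(add(Z, mul(Z, add(SSZ, SZ)))))))))
  →17  S(S(S(S(S(S(mul(Z, add(SSZ, SZ))))))))
  →18  S^6(Z)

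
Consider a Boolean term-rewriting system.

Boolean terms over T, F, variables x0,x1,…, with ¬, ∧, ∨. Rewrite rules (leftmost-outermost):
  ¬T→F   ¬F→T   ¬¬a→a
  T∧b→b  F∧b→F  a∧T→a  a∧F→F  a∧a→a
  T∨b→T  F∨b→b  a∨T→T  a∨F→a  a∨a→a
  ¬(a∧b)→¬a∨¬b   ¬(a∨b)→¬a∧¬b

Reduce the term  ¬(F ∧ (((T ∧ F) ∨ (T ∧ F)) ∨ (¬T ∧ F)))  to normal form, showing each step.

  start: ¬(F ∧ (((T ∧ F) ∨ (T ∧ F)) ∨ (¬T ∧ F)))
  →1  ¬F ∨ ¬(((T ∧ F) ∨ (T ∧ F)) ∨ (¬T ∧ F))
  →2  T ∨ ¬(((T ∧ F) ∨ (T ∧ F)) ∨ (¬T ∧ F))
  →3  T

Answer: normal form = T  (in 3 steps)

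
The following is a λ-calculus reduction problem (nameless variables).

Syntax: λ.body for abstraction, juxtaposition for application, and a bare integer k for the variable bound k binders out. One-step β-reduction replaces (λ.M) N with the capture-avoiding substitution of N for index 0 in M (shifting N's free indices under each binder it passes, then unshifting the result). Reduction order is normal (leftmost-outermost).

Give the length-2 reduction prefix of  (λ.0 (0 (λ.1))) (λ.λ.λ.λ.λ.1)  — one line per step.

Answer: after 2 steps: λ.λ.λ.λ.1

Reduction:
  start: (λ.0 (0 (λ.1))) (λ.λ.λ.λ.λ.1)
  [1] (λ.λ.λ.λ.λ.1) ((λ.λ.λ.λ.λ.1) (λ.λ.λ.λ.λ.λ.1))
  [2] λ.λ.λ.λ.1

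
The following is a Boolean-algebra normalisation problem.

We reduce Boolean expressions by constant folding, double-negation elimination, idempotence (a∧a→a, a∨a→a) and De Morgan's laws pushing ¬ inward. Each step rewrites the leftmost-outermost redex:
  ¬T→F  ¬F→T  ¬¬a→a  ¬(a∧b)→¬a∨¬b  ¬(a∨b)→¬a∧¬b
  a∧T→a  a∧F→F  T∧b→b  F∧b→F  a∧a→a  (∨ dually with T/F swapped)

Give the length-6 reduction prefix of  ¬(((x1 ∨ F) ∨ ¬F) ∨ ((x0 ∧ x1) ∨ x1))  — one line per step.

  start: ¬(((x1 ∨ F) ∨ ¬F) ∨ ((x0 ∧ x1) ∨ x1))
  [1] ¬((x1 ∨ F) ∨ ¬F) ∧ ¬((x0 ∧ x1) ∨ x1)
  [2] (¬(x1 ∨ F) ∧ ¬¬F) ∧ ¬((x0 ∧ x1) ∨ x1)
  [3] ((¬x1 ∧ ¬F) ∧ ¬¬F) ∧ ¬((x0 ∧ x1) ∨ x1)
  [4] ((¬x1 ∧ T) ∧ ¬¬F) ∧ ¬((x0 ∧ x1) ∨ x1)
  [5] (¬x1 ∧ ¬¬F) ∧ ¬((x0 ∧ x1) ∨ x1)
  [6] (¬x1 ∧ F) ∧ ¬((x0 ∧ x1) ∨ x1)

Answer: after 6 steps: (¬x1 ∧ F) ∧ ¬((x0 ∧ x1) ∨ x1)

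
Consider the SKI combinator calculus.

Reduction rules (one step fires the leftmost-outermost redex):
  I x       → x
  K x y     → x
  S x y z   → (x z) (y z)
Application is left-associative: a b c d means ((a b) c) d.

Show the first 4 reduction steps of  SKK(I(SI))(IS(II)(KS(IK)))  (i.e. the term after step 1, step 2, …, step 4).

  start: SKK(I(SI))(IS(II)(KS(IK)))
  step 1: K(I(SI))(K(I(SI)))(IS(II)(KS(IK)))
  step 2: I(SI)(IS(II)(KS(IK)))
  step 3: SI(IS(II)(KS(IK)))
  step 4: SI(S(II)(KS(IK)))

Answer: after 4 steps: SI(S(II)(KS(IK)))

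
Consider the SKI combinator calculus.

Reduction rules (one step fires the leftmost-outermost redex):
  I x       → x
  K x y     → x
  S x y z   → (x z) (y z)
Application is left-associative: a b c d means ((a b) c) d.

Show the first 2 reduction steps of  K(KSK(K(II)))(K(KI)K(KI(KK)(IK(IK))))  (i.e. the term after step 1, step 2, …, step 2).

  start: K(KSK(K(II)))(K(KI)K(KI(KK)(IK(IK))))
  [1] KSK(K(II))
  [2] S(K(II))

Answer: after 2 steps: S(K(II))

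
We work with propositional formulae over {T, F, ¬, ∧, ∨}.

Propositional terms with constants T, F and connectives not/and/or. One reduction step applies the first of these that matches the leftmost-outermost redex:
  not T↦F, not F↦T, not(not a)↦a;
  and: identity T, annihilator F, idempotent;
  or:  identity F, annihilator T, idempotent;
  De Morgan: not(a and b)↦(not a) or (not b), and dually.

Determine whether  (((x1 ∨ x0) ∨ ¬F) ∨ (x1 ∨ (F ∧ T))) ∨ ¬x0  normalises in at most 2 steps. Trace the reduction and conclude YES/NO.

Answer: NO — after 2 steps the term is (T ∨ (x1 ∨ (F ∧ T))) ∨ ¬x0, not yet normal

Derivation:
  start: (((x1 ∨ x0) ∨ ¬F) ∨ (x1 ∨ (F ∧ T))) ∨ ¬x0
  step 1: (((x1 ∨ x0) ∨ T) ∨ (x1 ∨ (F ∧ T))) ∨ ¬x0
  step 2: (T ∨ (x1 ∨ (F ∧ T))) ∨ ¬x0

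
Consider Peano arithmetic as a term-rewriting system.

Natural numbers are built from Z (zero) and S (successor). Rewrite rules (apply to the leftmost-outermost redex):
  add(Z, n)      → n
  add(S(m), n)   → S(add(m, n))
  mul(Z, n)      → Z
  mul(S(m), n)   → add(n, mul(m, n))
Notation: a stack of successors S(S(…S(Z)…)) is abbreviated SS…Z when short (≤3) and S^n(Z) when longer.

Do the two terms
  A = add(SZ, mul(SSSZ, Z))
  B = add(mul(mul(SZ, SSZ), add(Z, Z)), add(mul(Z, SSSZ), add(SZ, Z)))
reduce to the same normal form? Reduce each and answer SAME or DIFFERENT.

Term A:
  start: add(SZ, mul(SSSZ, Z))
  step 1: S(add(Z, mul(SSSZ, Z)))
  step 2: S(mul(SSSZ, Z))
  step 3: S(add(Z, mul(SSZ, Z)))
  step 4: S(mul(SSZ, Z))
  step 5: S(add(Z, mul(SZ, Z)))
  step 6: S(mul(SZ, Z))
  step 7: S(add(Z, mul(Z, Z)))
  step 8: S(mul(Z, Z))
  step 9: SZ

Term B:
  start: add(mul(mul(SZ, SSZ), add(Z, Z)), add(mul(Z, SSSZ), add(SZ, Z)))
  step 1: add(mul(add(SSZ, mul(Z, SSZ)), add(Z, Z)), add(mul(Z, SSSZ), add(SZ, Z)))
  step 2: add(mul(S(add(SZ, mul(Z, SSZ))), add(Z, Z)), add(mul(Z, SSSZ), add(SZ, Z)))
  step 3: add(add(add(Z, Z), mul(add(SZ, mul(Z, SSZ)), add(Z, Z))), add(mul(Z, SSSZ), add(SZ, Z)))
  step 4: add(add(Z, mul(add(SZ, mul(Z, SSZ)), add(Z, Z))), add(mul(Z, SSSZ), add(SZ, Z)))
  step 5: add(mul(add(SZ, mul(Z, SSZ)), add(Z, Z)), add(mul(Z, SSSZ), add(SZ, Z)))
  step 6: add(mul(S(add(Z, mul(Z, SSZ))), add(Z, Z)), add(mul(Z, SSSZ), add(SZ, Z)))
  step 7: add(add(add(Z, Z), mul(add(Z, mul(Z, SSZ)), add(Z, Z))), add(mul(Z, SSSZ), add(SZ, Z)))
  step 8: add(add(Z, mul(add(Z, mul(Z, SSZ)), add(Z, Z))), add(mul(Z, SSSZ), add(SZ, Z)))
  step 9: add(mul(add(Z, mul(Z, SSZ)), add(Z, Z)), add(mul(Z, SSSZ), add(SZ, Z)))
  step 10: add(mul(mul(Z, SSZ), add(Z, Z)), add(mul(Z, SSSZ), add(SZ, Z)))
  step 11: add(mul(Z, add(Z, Z)), add(mul(Z, SSSZ), add(SZ, Z)))
  step 12: add(Z, add(mul(Z, SSSZ), add(SZ, Z)))
  step 13: add(mul(Z, SSSZ), add(SZ, Z))
  step 14: add(Z, add(SZ, Z))
  step 15: add(SZ, Z)
  step 16: S(add(Z, Z))
  step 17: SZ

Answer: SAME — A ⇓ SZ, B ⇓ SZ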